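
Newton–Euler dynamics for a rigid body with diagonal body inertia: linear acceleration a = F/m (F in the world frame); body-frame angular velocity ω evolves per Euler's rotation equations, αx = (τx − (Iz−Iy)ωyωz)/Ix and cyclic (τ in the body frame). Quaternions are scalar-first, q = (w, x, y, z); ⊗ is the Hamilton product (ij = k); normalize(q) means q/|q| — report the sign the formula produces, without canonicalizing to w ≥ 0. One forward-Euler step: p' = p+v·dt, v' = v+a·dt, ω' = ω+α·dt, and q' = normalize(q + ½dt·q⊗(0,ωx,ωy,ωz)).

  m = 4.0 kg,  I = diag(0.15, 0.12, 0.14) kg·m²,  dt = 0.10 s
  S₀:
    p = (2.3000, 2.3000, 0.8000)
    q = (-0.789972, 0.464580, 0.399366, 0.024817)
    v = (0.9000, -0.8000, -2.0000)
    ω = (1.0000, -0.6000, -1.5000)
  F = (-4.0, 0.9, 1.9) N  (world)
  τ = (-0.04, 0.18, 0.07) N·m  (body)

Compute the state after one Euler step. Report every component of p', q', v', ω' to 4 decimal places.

p' = (2.3900, 2.2200, 0.6000)
q' = (-0.7958, 0.3941, 0.4571, 0.0499)
v' = (0.8000, -0.7775, -1.9525)
ω' = (0.9613, -0.4375, -1.4629)

ω×(Iω) gyroscopic = (0.0180, -0.0150, 0.0180)
angular accel α = (-0.3867, 1.6250, 0.3714)
new body rate ω' = (0.9613, -0.4375, -1.4629)
q⊗(0,ω) = (-0.1877349, -1.3741308, 1.1956702, 0.5068440)
q + ½dt·q⊗(0,ω), renormalized = (-0.7958, 0.3941, 0.4571, 0.0499)
p' = p + v·dt = (2.3900, 2.2200, 0.6000)
v' = v + a·dt = (0.8000, -0.7775, -1.9525)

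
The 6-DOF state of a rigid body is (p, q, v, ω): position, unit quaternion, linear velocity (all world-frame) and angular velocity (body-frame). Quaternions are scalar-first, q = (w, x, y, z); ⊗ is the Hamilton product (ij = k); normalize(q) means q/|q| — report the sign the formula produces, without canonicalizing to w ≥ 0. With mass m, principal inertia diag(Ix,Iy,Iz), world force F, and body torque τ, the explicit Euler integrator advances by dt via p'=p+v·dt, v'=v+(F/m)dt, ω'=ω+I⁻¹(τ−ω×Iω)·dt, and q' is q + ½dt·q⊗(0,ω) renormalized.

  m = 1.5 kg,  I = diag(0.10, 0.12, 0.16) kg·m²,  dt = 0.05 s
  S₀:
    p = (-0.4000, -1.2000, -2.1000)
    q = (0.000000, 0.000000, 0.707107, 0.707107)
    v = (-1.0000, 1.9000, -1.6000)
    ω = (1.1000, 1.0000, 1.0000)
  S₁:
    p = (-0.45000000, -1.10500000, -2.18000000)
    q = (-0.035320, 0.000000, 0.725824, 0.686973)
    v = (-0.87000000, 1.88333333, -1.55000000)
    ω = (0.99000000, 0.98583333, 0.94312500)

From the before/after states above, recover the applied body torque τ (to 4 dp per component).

rate change Δω = (-0.11000000, -0.01416667, -0.05687500)
gyro term ω₀×Iω₀ = (0.0400, -0.0660, 0.0220)
I·α + gyro = (-0.1800, -0.1000, -0.1600)

τ = (-0.1800, -0.1000, -0.1600)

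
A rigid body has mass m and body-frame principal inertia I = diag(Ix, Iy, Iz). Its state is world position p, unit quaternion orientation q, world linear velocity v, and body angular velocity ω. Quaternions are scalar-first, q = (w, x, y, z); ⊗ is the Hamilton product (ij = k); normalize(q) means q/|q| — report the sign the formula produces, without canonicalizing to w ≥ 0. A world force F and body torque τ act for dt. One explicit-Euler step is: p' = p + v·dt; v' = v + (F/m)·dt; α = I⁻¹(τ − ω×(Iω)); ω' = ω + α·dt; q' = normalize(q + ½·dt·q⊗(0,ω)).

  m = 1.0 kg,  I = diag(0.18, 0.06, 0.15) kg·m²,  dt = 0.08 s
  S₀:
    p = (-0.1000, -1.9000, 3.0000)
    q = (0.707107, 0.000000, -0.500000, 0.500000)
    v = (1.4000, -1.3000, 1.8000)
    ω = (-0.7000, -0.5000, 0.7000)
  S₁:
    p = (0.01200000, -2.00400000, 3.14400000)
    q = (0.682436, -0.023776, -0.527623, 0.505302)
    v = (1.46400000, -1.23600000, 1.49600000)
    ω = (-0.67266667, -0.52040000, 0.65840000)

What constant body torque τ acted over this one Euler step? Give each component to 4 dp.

τ = (0.0300, -0.0300, -0.1200)

rate change Δω = (0.02733333, -0.02040000, -0.04160000)
I·α + gyro = (0.0300, -0.0300, -0.1200)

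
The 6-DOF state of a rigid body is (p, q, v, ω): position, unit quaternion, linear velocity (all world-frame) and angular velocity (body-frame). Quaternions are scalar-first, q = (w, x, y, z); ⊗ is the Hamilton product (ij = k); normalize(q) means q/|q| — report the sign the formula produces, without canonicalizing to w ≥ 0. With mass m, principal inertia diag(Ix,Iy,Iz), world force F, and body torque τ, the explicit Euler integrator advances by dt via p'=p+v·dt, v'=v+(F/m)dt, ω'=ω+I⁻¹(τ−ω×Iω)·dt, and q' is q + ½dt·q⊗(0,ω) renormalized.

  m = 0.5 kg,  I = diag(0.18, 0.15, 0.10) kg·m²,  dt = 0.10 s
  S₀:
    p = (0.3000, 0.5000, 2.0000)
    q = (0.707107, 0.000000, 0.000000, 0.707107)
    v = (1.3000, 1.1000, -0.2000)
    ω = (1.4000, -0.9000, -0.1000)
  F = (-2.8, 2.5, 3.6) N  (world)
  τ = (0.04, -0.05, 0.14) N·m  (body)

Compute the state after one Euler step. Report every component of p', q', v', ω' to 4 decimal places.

p' = (0.4300, 0.6100, 1.9800)
q' = (0.7082, 0.0810, 0.0176, 0.7011)
v' = (0.7400, 1.6000, 0.5200)
ω' = (1.4247, -0.9259, 0.0022)

linear accel F/m = (-5.6000, 5.0000, 7.2000)
p + v·dt = (0.4300, 0.6100, 1.9800)
new velocity v' = (0.7400, 1.6000, 0.5200)
gyro term ω×Iω = (-0.0045, -0.0112, 0.0378)
angular accel α = (0.2472, -0.2587, 1.0220)
ω + α·dt = (1.4247, -0.9259, 0.0022)
2q̇ = q⊗(0,ω) = (0.0707107, 1.6263461, 0.3535535, -0.0707107)
q + ½dt·q⊗(0,ω), renormalized = (0.7082, 0.0810, 0.0176, 0.7011)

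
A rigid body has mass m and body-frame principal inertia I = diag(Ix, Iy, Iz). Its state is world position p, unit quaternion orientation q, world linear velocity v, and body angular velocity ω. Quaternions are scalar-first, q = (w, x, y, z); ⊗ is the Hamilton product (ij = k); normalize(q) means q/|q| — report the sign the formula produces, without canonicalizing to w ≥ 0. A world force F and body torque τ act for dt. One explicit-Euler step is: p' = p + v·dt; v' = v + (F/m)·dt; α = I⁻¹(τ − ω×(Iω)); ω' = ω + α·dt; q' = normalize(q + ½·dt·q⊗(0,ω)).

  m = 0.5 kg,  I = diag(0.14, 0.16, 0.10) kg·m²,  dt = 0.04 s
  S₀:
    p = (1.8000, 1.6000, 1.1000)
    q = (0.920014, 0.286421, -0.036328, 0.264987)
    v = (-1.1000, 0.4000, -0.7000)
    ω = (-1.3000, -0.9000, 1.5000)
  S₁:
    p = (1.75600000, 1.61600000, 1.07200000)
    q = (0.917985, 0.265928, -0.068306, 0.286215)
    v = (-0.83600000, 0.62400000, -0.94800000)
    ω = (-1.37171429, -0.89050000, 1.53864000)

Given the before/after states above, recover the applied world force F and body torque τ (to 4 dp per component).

F = (3.3000, 2.8000, -3.1000)
τ = (-0.1700, -0.0400, 0.1200)

velocity change Δv = (0.26400000, 0.22400000, -0.24800000)
F = m·Δv/dt = (3.3000, 2.8000, -3.1000)
ω₁ − ω₀ = (-0.07171429, 0.00950000, 0.03864000)
precession coupling = (0.0810, -0.0780, 0.0234)
applied torque τ = (-0.1700, -0.0400, 0.1200)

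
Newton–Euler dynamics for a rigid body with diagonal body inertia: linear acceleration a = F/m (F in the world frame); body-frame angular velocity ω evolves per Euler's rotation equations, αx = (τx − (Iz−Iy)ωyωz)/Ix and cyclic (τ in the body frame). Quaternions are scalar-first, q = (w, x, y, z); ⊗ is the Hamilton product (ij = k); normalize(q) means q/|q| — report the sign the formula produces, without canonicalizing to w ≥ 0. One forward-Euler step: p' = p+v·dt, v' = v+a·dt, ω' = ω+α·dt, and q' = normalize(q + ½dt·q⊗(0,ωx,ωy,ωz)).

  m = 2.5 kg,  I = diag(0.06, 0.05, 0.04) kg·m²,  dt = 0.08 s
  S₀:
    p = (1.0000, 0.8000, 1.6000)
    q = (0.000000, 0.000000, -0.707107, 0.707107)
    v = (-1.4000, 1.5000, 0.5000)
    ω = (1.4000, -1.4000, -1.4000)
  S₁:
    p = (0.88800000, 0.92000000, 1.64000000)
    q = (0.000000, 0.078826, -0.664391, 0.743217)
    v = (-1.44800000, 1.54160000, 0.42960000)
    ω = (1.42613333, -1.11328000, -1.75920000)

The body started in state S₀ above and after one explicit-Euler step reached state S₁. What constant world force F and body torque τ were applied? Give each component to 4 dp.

rate change Δω = (0.02613333, 0.28672000, -0.35920000)
I·α + gyro = (0.0000, 0.1400, -0.1600)
v₁ − v₀ = (-0.04800000, 0.04160000, -0.07040000)
F = m·Δv/dt = (-1.5000, 1.3000, -2.2000)

F = (-1.5000, 1.3000, -2.2000)
τ = (0.0000, 0.1400, -0.1600)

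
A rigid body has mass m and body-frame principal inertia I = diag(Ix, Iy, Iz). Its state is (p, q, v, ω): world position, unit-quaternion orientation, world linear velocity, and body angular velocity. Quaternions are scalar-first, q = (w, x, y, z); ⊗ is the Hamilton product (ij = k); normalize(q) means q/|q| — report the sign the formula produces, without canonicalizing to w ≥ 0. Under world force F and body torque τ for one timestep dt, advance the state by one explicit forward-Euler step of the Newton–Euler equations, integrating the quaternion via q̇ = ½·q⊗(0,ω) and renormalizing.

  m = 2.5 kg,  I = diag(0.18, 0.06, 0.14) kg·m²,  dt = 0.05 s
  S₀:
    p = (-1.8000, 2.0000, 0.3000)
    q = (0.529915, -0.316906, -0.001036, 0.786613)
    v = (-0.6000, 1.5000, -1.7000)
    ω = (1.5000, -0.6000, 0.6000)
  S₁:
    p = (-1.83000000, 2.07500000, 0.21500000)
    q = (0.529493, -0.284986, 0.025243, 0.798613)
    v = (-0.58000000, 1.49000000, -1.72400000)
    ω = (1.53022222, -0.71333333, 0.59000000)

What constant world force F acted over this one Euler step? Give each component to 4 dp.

F = (1.0000, -0.5000, -1.2000)

Δv = v₁−v₀ = (0.02000000, -0.01000000, -0.02400000)
applied force F = (1.0000, -0.5000, -1.2000)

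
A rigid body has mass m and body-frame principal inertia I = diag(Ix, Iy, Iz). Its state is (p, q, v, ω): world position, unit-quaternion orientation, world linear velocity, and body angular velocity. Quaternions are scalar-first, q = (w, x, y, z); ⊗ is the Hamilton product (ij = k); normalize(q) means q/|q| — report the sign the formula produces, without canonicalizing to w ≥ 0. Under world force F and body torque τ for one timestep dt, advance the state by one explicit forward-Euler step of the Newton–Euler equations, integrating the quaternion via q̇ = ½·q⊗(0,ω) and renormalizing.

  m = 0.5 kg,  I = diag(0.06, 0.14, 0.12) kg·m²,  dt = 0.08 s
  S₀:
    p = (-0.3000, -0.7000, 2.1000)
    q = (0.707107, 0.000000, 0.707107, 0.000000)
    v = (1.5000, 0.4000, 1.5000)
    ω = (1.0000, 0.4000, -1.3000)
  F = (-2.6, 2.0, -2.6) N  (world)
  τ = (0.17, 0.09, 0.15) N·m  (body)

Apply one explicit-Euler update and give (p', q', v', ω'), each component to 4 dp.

a = F/m = (-5.2000, 4.0000, -5.2000)
p' = p + v·dt = (-0.1800, -0.6680, 2.2200)
new velocity v' = (1.0840, 0.7200, 1.0840)
α = I⁻¹(τ − ω×Iω) = (2.6600, 0.0857, 0.9833)
new body rate ω' = (1.2128, 0.4069, -1.2213)
2q̇ = q⊗(0,ω) = (-0.2828428, -0.2121321, 0.2828428, -1.6263461)
updated quaternion q' = (0.6942, -0.0085, 0.7168, -0.0649)

p' = (-0.1800, -0.6680, 2.2200)
q' = (0.6942, -0.0085, 0.7168, -0.0649)
v' = (1.0840, 0.7200, 1.0840)
ω' = (1.2128, 0.4069, -1.2213)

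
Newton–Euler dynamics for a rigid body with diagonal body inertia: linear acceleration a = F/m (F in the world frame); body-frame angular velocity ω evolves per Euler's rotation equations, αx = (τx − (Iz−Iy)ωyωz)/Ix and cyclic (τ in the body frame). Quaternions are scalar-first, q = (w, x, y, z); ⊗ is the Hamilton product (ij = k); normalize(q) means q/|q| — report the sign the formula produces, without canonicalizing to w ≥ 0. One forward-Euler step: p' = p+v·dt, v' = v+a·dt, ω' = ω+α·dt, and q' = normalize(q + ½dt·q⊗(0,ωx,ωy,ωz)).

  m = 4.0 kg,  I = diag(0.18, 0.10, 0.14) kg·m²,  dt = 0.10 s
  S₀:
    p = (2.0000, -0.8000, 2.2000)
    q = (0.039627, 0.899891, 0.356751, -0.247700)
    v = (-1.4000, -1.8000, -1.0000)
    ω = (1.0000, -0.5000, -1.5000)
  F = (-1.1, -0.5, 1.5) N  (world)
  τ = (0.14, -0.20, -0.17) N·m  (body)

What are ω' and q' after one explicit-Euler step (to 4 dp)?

angular accel α = (0.6111, -1.4000, -1.5000)
ω' = ω + α·dt = (1.0611, -0.6400, -1.6500)
2q̇ = q⊗(0,ω) = (-1.0930655, -0.6193495, 1.0823230, -0.8661370)
updated quaternion q' = (-0.0150, 0.8651, 0.4091, -0.2897)

ω' = (1.0611, -0.6400, -1.6500)
q' = (-0.0150, 0.8651, 0.4091, -0.2897)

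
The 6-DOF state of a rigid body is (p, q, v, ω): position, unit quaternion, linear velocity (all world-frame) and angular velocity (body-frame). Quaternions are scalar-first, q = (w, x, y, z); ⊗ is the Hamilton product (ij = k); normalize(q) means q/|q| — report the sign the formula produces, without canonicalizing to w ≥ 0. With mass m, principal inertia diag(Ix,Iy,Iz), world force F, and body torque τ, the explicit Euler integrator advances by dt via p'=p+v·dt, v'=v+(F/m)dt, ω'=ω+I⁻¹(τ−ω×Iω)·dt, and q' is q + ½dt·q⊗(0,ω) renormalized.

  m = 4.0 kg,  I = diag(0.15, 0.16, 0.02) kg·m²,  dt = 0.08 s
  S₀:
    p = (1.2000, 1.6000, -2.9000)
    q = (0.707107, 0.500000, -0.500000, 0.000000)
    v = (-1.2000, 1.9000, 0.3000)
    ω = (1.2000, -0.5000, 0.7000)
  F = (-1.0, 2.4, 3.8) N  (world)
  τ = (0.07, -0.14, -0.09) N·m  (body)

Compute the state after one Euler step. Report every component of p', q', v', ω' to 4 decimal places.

p' = (1.1040, 1.7520, -2.8760)
q' = (0.6719, 0.5190, -0.5272, 0.0337)
v' = (-1.2200, 1.9480, 0.3760)
ω' = (1.2112, -0.6246, 0.3640)

α = I⁻¹(τ − ω×Iω) = (0.1400, -1.5575, -4.2000)
ω + α·dt = (1.2112, -0.6246, 0.3640)
q⊗(0,ω) = (-0.8500000, 0.4985284, -0.7035535, 0.8449749)
q + ½dt·q⊗(0,ω), renormalized = (0.6719, 0.5190, -0.5272, 0.0337)
a = F/m = (-0.2500, 0.6000, 0.9500)
p' = p + v·dt = (1.1040, 1.7520, -2.8760)
new velocity v' = (-1.2200, 1.9480, 0.3760)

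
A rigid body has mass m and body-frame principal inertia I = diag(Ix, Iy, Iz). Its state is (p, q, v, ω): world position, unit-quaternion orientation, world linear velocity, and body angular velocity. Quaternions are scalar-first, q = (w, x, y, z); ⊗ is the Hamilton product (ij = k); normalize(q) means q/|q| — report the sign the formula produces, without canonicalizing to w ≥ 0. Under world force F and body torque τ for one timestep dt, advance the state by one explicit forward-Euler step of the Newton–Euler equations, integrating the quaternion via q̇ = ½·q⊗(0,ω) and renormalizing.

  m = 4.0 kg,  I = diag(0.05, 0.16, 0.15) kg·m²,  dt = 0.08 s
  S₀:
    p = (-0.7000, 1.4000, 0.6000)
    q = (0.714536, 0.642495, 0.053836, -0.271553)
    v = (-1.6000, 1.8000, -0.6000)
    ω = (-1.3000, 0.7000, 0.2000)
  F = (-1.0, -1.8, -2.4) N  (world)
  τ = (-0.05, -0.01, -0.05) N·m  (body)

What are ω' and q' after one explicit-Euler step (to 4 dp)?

ω' = (-1.3778, 0.6820, 0.2267)
q' = (0.7473, 0.6123, 0.0827, -0.2446)

precession coupling ω×(Iω) = (-0.0014, 0.0260, -0.1001)
(τ − ω×Iω)/I = (-0.9720, -0.2250, 0.3340)
ω' = ω + α·dt = (-1.3778, 0.6820, 0.2267)
2q̇ = q⊗(0,ω) = (0.8518689, -0.7280425, 0.7246951, 0.6626405)
updated quaternion q' = (0.7473, 0.6123, 0.0827, -0.2446)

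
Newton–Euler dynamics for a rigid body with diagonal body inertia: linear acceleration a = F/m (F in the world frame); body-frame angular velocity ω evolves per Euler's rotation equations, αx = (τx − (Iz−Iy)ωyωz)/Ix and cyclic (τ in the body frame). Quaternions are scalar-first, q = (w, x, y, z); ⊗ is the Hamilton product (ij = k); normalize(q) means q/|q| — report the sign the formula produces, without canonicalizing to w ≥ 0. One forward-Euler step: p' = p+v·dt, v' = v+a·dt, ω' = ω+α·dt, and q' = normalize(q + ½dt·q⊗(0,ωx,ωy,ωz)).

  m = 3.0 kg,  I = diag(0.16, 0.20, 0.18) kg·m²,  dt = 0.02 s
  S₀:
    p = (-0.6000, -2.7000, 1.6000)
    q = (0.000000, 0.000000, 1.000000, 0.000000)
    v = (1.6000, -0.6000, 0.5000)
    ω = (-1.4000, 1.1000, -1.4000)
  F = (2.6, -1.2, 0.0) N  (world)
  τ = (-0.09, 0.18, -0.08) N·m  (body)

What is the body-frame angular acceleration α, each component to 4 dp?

ω×(Iω) gyroscopic = (0.0308, -0.0392, -0.0616)
angular accel α = (-0.7550, 1.0960, -0.1022)

α = (-0.7550, 1.0960, -0.1022)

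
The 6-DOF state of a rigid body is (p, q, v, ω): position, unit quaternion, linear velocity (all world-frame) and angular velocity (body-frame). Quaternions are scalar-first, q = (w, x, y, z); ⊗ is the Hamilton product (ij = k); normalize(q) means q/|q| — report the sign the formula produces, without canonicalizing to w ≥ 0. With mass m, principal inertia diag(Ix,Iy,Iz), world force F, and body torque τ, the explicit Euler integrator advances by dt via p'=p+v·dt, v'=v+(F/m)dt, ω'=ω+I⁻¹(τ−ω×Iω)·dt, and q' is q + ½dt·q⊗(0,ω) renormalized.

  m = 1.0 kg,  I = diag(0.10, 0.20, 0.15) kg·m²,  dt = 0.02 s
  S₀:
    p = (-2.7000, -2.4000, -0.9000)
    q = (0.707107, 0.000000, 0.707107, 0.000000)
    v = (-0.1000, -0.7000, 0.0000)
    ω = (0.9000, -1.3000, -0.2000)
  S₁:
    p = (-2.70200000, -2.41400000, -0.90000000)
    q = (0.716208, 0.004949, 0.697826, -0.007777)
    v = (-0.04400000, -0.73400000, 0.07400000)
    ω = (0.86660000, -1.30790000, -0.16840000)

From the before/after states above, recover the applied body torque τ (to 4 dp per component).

rate change Δω = (-0.03340000, -0.00790000, 0.03160000)
ω₀×(Iω₀) = (-0.0130, 0.0090, -0.1170)
I·α + gyro = (-0.1800, -0.0700, 0.1200)

τ = (-0.1800, -0.0700, 0.1200)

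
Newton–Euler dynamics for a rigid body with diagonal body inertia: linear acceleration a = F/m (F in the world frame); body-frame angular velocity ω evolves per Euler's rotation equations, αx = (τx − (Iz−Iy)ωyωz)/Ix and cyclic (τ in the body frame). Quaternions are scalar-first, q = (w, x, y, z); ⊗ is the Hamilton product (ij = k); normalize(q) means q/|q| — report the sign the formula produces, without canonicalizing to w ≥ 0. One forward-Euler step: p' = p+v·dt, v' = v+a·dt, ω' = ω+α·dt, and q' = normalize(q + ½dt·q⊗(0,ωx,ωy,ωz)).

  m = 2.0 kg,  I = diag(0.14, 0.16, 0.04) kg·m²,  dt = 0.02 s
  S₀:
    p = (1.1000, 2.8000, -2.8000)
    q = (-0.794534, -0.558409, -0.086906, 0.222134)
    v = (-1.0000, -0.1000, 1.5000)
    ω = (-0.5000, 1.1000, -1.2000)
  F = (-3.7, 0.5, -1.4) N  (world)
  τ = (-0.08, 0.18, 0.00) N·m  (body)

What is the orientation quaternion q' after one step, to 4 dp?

q' = (-0.7936, -0.5558, -0.1034, 0.2251)

Hamilton product q⊗(0,ω) = (0.0829529, 0.2572068, -1.6551452, 0.2957379)
q' = normalize(q + ½dt·q⊗(0,ω)) = (-0.7936, -0.5558, -0.1034, 0.2251)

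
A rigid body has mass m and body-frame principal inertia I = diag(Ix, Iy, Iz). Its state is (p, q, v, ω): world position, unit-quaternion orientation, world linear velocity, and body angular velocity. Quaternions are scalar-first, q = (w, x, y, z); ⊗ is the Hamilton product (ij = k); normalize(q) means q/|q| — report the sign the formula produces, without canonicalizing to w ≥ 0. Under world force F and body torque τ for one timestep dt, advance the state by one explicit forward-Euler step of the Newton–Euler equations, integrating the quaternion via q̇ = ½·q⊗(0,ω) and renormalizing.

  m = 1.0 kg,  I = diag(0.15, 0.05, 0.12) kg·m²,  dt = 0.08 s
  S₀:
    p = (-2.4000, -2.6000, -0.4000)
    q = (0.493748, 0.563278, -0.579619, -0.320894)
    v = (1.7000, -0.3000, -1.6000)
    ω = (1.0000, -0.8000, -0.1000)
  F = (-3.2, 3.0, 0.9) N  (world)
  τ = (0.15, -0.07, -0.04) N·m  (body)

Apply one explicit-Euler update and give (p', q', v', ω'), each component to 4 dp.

new position p' = (-2.2640, -2.6240, -0.5280)
new velocity v' = (1.4440, -0.0600, -1.5280)
gyro term ω×Iω = (0.0056, -0.0030, 0.0800)
(τ − ω×Iω)/I = (0.9627, -1.3400, -1.0000)
ω + α·dt = (1.0770, -0.9072, -0.1800)
q⊗(0,ω) = (-1.0590626, 0.2949947, -0.6595646, 0.0796218)
updated quaternion q' = (0.4508, 0.5743, -0.6052, -0.3173)

p' = (-2.2640, -2.6240, -0.5280)
q' = (0.4508, 0.5743, -0.6052, -0.3173)
v' = (1.4440, -0.0600, -1.5280)
ω' = (1.0770, -0.9072, -0.1800)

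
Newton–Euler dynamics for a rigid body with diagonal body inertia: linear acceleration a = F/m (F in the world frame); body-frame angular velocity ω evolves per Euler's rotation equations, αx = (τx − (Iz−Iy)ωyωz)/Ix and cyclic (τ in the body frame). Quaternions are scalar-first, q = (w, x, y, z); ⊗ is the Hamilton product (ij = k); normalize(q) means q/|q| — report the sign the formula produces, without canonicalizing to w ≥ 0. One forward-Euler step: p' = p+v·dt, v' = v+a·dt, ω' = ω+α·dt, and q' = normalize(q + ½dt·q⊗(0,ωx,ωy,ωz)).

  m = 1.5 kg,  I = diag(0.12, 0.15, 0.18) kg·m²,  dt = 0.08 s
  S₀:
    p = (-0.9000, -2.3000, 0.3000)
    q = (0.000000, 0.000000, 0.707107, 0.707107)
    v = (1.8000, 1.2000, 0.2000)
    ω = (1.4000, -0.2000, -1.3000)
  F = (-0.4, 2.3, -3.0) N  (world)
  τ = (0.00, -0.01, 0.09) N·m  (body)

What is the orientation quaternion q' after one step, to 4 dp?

q' = (0.0423, -0.0310, 0.7445, 0.6655)

2q̇ = q⊗(0,ω) = (1.0606605, -0.7778177, 0.9899498, -0.9899498)
q + ½dt·q⊗(0,ω), renormalized = (0.0423, -0.0310, 0.7445, 0.6655)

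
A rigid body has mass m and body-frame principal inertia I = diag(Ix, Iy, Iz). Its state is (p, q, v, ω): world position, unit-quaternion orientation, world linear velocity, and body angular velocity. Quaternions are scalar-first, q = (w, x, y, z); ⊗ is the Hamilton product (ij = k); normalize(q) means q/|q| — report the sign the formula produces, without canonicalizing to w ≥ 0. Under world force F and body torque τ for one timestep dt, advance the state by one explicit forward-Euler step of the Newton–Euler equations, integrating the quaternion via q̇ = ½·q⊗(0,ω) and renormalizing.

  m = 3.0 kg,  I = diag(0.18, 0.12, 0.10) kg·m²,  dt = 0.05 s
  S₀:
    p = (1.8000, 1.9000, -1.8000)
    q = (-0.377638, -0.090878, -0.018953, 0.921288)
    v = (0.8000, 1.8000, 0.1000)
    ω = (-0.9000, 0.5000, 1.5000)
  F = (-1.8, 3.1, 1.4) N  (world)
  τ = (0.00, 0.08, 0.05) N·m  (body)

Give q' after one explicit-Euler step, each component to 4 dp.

q' = (-0.4136, -0.0945, -0.0410, 0.9046)

q⊗(0,ω) = (-1.4542457, -0.1491993, -0.8816612, -0.6289537)
q + ½dt·q⊗(0,ω), renormalized = (-0.4136, -0.0945, -0.0410, 0.9046)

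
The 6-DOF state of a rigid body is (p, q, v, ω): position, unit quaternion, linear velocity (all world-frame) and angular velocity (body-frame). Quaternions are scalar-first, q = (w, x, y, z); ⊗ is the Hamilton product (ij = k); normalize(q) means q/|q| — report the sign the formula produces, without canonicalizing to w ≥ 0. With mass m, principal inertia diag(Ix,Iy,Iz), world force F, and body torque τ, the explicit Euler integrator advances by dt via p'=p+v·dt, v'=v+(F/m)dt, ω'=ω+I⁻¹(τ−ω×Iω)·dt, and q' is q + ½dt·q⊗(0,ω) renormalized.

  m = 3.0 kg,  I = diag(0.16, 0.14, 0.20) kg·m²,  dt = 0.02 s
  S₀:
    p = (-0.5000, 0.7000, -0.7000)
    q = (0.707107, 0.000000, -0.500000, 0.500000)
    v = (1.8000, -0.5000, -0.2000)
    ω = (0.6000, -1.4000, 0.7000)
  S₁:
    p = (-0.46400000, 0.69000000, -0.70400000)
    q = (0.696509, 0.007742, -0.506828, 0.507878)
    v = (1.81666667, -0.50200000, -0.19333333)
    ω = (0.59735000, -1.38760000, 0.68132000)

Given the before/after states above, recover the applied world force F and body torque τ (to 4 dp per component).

F = (2.5000, -0.3000, 1.0000)
τ = (-0.0800, 0.0700, -0.1700)

Δω = ω₁−ω₀ = (-0.00265000, 0.01240000, -0.01868000)
gyro term ω₀×Iω₀ = (-0.0588, -0.0168, 0.0168)
I·α + gyro = (-0.0800, 0.0700, -0.1700)
Δv = v₁−v₀ = (0.01666667, -0.00200000, 0.00666667)
F = m·Δv/dt = (2.5000, -0.3000, 1.0000)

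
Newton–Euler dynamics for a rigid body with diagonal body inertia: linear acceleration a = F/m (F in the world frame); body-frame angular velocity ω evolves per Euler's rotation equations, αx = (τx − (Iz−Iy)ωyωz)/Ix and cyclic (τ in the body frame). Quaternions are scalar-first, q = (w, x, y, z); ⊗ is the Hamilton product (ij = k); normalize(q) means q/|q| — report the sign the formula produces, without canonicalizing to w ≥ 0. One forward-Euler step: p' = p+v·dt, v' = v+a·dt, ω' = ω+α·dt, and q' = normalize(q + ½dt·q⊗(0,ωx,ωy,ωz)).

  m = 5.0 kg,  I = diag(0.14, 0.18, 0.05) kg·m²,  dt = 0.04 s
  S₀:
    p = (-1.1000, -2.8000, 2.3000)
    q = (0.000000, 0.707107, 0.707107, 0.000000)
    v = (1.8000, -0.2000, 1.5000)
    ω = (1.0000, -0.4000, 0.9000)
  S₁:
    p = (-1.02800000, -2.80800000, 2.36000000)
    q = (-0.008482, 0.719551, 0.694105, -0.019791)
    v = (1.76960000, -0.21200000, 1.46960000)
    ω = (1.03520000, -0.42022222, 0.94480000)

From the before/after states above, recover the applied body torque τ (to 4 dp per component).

τ = (0.1700, -0.0100, 0.0400)

Δω = ω₁−ω₀ = (0.03520000, -0.02022222, 0.04480000)
applied torque τ = (0.1700, -0.0100, 0.0400)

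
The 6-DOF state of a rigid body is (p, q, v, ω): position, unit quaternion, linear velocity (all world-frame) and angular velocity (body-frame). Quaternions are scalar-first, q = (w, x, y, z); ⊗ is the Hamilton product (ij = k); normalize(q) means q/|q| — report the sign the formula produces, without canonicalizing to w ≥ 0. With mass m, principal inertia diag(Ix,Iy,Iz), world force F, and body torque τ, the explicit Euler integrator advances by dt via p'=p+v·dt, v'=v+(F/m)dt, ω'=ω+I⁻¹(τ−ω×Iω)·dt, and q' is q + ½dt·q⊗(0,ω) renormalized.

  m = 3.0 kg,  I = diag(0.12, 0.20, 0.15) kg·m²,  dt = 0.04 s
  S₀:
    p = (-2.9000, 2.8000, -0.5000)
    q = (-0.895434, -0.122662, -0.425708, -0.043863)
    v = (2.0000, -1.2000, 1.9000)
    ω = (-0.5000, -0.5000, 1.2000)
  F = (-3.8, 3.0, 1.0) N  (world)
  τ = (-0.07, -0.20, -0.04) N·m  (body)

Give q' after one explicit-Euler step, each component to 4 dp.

Hamilton product q⊗(0,ω) = (-0.2215494, -0.0850641, 0.6168429, -1.2260438)
q + ½dt·q⊗(0,ω), renormalized = (-0.8995, -0.1243, -0.4132, -0.0684)

q' = (-0.8995, -0.1243, -0.4132, -0.0684)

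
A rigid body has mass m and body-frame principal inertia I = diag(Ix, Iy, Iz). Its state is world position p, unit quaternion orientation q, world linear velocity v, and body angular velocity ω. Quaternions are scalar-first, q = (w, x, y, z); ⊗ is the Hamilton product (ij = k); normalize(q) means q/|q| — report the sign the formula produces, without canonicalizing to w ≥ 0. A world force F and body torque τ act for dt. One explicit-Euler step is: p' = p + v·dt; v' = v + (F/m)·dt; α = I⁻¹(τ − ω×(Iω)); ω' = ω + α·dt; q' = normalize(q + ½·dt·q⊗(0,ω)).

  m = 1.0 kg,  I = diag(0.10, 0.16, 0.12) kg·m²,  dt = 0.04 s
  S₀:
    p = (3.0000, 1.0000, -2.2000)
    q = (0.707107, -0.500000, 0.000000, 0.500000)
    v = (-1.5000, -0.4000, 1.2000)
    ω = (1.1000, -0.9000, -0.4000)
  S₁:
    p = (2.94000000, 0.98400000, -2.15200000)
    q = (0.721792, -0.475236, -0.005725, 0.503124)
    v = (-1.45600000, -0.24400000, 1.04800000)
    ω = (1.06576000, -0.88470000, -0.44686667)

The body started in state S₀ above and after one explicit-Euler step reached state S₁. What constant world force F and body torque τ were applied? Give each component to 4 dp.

F = (1.1000, 3.9000, -3.8000)
τ = (-0.1000, 0.0700, -0.2000)

Δω = ω₁−ω₀ = (-0.03424000, 0.01530000, -0.04686667)
I·α + gyro = (-0.1000, 0.0700, -0.2000)
velocity change Δv = (0.04400000, 0.15600000, -0.15200000)
m·(v₁−v₀)/dt = (1.1000, 3.9000, -3.8000)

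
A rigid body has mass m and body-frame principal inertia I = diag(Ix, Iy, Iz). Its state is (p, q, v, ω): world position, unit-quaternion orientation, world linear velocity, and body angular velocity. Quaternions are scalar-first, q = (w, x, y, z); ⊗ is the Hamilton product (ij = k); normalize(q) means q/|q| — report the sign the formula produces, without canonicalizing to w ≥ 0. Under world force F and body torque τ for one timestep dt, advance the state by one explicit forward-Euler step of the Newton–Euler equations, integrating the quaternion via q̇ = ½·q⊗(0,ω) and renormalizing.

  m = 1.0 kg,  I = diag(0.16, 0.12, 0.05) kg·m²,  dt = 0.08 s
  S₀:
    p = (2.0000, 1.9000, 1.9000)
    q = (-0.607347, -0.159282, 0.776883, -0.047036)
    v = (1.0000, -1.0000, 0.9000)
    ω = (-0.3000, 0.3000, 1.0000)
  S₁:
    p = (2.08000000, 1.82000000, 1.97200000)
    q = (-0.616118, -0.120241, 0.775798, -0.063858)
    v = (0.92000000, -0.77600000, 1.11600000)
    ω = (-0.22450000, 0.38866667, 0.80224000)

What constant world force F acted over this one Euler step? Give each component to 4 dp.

velocity change Δv = (-0.08000000, 0.22400000, 0.21600000)
F = m·Δv/dt = (-1.0000, 2.8000, 2.7000)

F = (-1.0000, 2.8000, 2.7000)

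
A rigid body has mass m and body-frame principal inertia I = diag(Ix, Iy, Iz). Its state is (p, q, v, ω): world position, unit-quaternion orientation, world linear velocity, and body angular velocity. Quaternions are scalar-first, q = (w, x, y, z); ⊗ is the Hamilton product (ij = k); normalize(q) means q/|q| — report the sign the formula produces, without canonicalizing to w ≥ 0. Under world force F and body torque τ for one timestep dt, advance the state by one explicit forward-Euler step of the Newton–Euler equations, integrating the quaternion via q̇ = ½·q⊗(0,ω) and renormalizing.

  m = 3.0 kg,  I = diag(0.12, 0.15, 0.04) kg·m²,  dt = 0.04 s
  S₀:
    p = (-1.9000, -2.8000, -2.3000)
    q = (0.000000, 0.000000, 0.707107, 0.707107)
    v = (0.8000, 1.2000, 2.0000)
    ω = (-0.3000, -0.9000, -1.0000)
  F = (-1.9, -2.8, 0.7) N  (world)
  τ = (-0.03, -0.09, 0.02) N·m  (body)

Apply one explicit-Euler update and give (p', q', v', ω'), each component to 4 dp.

p' = (-1.8680, -2.7520, -2.2200)
q' = (0.0269, -0.0014, 0.7026, 0.7111)
v' = (0.7747, 1.1627, 2.0093)
ω' = (-0.2770, -0.9304, -0.9881)

p' = p + v·dt = (-1.8680, -2.7520, -2.2200)
new velocity v' = (0.7747, 1.1627, 2.0093)
ω×(Iω) gyroscopic = (-0.0990, 0.0240, 0.0081)
angular accel α = (0.5750, -0.7600, 0.2975)
new body rate ω' = (-0.2770, -0.9304, -0.9881)
Hamilton product q⊗(0,ω) = (1.3435033, -0.0707107, -0.2121321, 0.2121321)
updated quaternion q' = (0.0269, -0.0014, 0.7026, 0.7111)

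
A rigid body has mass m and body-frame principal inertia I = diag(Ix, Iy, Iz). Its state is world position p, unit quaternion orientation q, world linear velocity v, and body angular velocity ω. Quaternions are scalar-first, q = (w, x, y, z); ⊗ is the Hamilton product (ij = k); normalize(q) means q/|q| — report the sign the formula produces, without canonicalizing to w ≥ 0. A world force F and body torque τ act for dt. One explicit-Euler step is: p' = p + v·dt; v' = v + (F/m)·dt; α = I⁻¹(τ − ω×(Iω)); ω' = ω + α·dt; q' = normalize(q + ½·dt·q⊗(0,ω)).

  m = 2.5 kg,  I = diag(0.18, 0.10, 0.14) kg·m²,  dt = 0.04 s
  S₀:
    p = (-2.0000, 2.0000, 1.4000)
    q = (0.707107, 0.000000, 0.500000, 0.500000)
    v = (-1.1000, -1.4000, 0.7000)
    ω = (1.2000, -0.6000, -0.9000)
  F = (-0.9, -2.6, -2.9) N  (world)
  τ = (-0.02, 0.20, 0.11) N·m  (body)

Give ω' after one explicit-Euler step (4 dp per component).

ω' = (1.1908, -0.5027, -0.8850)

α = I⁻¹(τ − ω×Iω) = (-0.2311, 2.4320, 0.3743)
ω' = ω + α·dt = (1.1908, -0.5027, -0.8850)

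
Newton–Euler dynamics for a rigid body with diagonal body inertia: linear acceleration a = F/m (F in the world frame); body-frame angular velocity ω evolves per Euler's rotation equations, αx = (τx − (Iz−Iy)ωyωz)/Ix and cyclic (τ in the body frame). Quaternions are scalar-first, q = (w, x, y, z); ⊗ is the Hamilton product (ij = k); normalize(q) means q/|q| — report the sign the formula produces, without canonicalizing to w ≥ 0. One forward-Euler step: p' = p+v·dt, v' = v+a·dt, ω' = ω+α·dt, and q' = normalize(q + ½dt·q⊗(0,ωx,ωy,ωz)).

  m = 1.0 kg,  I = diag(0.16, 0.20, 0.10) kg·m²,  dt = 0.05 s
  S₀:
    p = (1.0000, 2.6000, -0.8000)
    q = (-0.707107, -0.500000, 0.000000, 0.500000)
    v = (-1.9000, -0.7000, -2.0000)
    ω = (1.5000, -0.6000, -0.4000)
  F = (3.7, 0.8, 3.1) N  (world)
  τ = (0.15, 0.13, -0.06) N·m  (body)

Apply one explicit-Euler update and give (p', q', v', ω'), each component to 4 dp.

α = I⁻¹(τ − ω×Iω) = (1.0875, 0.8300, -0.2400)
ω' = ω + α·dt = (1.5544, -0.5585, -0.4120)
q⊗(0,ω) = (0.9500000, -0.7606605, 0.9742642, 0.5828428)
updated quaternion q' = (-0.6828, -0.5186, 0.0243, 0.5141)
linear accel F/m = (3.7000, 0.8000, 3.1000)
p' = p + v·dt = (0.9050, 2.5650, -0.9000)
v + (F/m)dt = (-1.7150, -0.6600, -1.8450)

p' = (0.9050, 2.5650, -0.9000)
q' = (-0.6828, -0.5186, 0.0243, 0.5141)
v' = (-1.7150, -0.6600, -1.8450)
ω' = (1.5544, -0.5585, -0.4120)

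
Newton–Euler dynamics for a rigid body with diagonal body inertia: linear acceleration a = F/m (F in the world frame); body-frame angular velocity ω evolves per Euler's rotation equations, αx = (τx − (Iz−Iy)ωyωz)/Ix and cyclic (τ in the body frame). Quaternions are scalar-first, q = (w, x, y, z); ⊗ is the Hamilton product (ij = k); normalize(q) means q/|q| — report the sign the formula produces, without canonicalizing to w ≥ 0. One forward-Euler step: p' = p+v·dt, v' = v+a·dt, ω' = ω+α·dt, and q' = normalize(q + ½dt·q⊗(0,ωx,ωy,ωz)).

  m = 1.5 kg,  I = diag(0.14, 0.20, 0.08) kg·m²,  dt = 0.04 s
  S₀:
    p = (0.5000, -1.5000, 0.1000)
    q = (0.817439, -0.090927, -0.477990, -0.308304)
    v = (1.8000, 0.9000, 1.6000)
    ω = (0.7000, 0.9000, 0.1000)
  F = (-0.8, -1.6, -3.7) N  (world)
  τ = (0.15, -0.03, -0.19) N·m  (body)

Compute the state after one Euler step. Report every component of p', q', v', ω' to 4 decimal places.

p' = (0.5720, -1.4640, 0.1640)
q' = (0.8277, -0.0749, -0.4673, -0.3015)
v' = (1.7787, 0.8573, 1.5013)
ω' = (0.7459, 0.8932, -0.0139)

precession coupling ω×(Iω) = (-0.0108, 0.0042, 0.0378)
angular accel α = (1.1486, -0.1710, -2.8475)
ω + α·dt = (0.7459, 0.8932, -0.0139)
2q̇ = q⊗(0,ω) = (0.5246703, 0.8018819, 0.5289750, 0.3345026)
q' = normalize(q + ½dt·q⊗(0,ω)) = (0.8277, -0.0749, -0.4673, -0.3015)
a = F/m = (-0.5333, -1.0667, -2.4667)
p + v·dt = (0.5720, -1.4640, 0.1640)
v + (F/m)dt = (1.7787, 0.8573, 1.5013)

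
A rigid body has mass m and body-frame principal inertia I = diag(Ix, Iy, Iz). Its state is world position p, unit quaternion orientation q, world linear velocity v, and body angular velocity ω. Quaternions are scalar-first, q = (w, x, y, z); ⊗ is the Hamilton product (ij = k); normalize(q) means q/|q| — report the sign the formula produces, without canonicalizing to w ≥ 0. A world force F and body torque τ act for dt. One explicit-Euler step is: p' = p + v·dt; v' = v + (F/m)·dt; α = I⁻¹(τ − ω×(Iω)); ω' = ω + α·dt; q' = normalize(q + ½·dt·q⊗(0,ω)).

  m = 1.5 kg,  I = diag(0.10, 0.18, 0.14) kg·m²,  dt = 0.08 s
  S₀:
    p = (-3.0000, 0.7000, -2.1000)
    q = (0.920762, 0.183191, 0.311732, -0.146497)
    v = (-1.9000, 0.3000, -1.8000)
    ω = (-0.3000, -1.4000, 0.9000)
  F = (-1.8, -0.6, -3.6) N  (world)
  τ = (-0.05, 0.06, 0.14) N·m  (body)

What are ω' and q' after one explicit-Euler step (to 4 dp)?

ω' = (-0.3803, -1.3781, 0.9608)
q' = (0.9435, 0.1748, 0.2548, -0.1196)

(τ − ω×Iω)/I = (-1.0040, 0.2733, 0.7600)
new body rate ω' = (-0.3803, -1.3781, 0.9608)
Hamilton product q⊗(0,ω) = (0.6232294, -0.2007656, -1.4099896, 0.6657380)
updated quaternion q' = (0.9435, 0.1748, 0.2548, -0.1196)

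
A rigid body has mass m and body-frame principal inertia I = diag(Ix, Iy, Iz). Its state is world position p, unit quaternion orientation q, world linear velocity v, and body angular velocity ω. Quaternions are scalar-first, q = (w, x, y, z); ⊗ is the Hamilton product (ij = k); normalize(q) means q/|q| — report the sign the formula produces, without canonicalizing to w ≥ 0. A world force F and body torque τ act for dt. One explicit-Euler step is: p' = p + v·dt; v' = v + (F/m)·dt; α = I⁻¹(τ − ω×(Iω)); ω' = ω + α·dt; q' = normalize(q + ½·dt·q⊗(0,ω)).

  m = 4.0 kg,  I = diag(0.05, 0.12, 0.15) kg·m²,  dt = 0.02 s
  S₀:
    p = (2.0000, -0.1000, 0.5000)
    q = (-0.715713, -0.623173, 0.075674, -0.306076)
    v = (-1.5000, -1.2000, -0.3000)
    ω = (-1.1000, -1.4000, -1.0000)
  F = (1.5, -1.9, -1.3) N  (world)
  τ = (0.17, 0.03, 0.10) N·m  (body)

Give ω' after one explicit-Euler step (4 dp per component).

ω' = (-1.0488, -1.3767, -1.0010)

ω×(Iω) gyroscopic = (0.0420, -0.1100, 0.1078)
α = I⁻¹(τ − ω×Iω) = (2.5600, 1.1667, -0.0520)
new body rate ω' = (-1.0488, -1.3767, -1.0010)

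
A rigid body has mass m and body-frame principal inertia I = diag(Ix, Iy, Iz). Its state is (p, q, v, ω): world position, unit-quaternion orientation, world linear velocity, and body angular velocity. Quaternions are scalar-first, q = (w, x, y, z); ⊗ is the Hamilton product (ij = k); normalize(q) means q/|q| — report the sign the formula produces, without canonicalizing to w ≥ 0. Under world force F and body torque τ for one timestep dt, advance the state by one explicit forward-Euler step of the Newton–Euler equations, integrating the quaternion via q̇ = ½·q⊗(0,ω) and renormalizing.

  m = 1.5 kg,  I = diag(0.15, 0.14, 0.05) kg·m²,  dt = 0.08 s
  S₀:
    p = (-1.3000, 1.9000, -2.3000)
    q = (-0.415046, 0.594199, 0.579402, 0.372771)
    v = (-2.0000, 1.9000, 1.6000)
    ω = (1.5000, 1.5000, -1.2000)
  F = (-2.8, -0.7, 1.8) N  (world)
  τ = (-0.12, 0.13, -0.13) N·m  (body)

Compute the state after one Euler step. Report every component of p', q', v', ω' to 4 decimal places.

p' = (-1.4600, 2.0520, -2.1720)
q' = (-0.4654, 0.5167, 0.6025, 0.3917)
v' = (-2.1493, 1.8627, 1.6960)
ω' = (1.3496, 1.6771, -1.3720)

p' = p + v·dt = (-1.4600, 2.0520, -2.1720)
v + (F/m)dt = (-2.1493, 1.8627, 1.6960)
gyro term ω×Iω = (0.1620, -0.1800, -0.0225)
α = I⁻¹(τ − ω×Iω) = (-1.8800, 2.2143, -2.1500)
ω' = ω + α·dt = (1.3496, 1.6771, -1.3720)
q⊗(0,ω) = (-1.3130763, -1.8770079, 0.6496263, 0.5202507)
updated quaternion q' = (-0.4654, 0.5167, 0.6025, 0.3917)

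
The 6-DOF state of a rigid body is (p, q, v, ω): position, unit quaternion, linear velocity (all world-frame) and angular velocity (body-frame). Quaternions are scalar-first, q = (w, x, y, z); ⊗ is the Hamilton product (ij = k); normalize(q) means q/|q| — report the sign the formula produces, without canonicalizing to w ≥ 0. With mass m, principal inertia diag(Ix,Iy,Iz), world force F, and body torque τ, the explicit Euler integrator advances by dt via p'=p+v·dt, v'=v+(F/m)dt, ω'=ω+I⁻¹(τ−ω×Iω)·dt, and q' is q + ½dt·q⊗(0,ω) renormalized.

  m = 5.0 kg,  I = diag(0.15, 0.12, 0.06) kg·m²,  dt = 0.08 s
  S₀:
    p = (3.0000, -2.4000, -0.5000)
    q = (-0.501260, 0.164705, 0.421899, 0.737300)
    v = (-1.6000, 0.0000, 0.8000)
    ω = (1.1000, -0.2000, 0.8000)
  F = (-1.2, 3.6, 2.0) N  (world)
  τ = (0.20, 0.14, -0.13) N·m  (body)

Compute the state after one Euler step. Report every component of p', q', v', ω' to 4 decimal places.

p' = (2.8720, -2.4000, -0.4360)
q' = (-0.5279, 0.1618, 0.4524, 0.7003)
v' = (-1.6192, 0.0576, 0.8320)
ω' = (1.2015, -0.1595, 0.6179)

precession coupling ω×(Iω) = (0.0096, 0.0792, 0.0066)
(τ − ω×Iω)/I = (1.2693, 0.5067, -2.2767)
ω + α·dt = (1.2015, -0.1595, 0.6179)
Hamilton product q⊗(0,ω) = (-0.6866357, -0.0664068, 0.7795180, -0.8980379)
q + ½dt·q⊗(0,ω), renormalized = (-0.5279, 0.1618, 0.4524, 0.7003)
p' = p + v·dt = (2.8720, -2.4000, -0.4360)
new velocity v' = (-1.6192, 0.0576, 0.8320)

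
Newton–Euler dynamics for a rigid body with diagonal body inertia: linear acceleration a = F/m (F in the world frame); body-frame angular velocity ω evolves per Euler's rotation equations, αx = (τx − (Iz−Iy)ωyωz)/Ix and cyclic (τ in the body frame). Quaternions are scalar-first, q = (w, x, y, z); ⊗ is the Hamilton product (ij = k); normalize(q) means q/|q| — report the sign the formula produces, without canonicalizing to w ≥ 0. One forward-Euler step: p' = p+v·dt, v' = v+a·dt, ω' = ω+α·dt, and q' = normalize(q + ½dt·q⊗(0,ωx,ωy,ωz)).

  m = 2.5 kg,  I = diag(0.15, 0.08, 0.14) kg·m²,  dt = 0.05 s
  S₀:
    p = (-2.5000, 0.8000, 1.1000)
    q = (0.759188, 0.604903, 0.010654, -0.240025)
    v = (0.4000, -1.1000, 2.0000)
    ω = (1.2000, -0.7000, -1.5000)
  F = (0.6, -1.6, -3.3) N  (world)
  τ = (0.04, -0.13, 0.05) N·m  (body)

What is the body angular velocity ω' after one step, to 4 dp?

ω' = (1.1923, -0.7700, -1.5031)

gyro term ω×Iω = (0.0630, -0.0180, 0.0588)
α = I⁻¹(τ − ω×Iω) = (-0.1533, -1.4000, -0.0629)
ω' = ω + α·dt = (1.1923, -0.7700, -1.5031)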